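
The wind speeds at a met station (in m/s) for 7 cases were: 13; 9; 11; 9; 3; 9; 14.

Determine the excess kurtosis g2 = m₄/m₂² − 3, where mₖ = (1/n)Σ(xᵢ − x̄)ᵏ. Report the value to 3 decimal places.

x̄ = 9.7143
Σ(xᵢ − x̄)² = 77.4286 ⇒ m₂ = 11.06122
Σ(xᵢ − x̄)⁴ = 2489.7784 ⇒ m₄ = 355.68263
m₂² = 122.35069
g2 = m₄/m₂² − 3 = 2.90708 − 3 ≈ -0.093

-0.093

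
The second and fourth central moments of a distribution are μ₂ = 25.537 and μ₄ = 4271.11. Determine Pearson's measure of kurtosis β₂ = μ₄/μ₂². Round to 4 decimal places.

6.5494

μ₂² = 25.537² = 652.13837
μ₄/μ₂² = 4271.11 / 652.13837 = 6.54939
β₂ ≈ 6.5494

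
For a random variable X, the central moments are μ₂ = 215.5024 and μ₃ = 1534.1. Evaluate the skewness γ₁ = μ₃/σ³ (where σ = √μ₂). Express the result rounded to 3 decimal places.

0.485

σ = √μ₂ = √215.5024 = 14.68000
σ³ = μ₂^(3/2) = 3163.57523
γ₁ = μ₃/σ³ = 1534.1 / 3163.57523 ≈ 0.485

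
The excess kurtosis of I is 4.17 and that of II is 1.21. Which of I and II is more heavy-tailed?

Higher excess kurtosis ⇒ heavier tails relative to the normal distribution.
4.17 vs 1.21: the larger is 4.17, so I has heavier tails.

I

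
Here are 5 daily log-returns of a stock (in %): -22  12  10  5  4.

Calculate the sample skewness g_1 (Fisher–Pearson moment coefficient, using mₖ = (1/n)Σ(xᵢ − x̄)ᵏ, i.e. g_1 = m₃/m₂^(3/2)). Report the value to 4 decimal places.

x̄ = (-22 + 12 + 10 + 5 + 4) / 5 = 1.8000
deviations (xᵢ − x̄): -23.8000, 10.2000, 8.2000, 3.2000, 2.2000
Σ(xᵢ − x̄)² = 752.8000 ⇒ m₂ = 752.8000/5 = 150.56000
Σ(xᵢ − x̄)³ = -11825.2800 ⇒ m₃ = -11825.2800/5 = -2365.05600
m₂^(3/2) = 150.56000^(1.5) = 1847.41476
g_1 = m₃ / m₂^(3/2) = -2365.05600 / 1847.41476 ≈ -1.2802

-1.2802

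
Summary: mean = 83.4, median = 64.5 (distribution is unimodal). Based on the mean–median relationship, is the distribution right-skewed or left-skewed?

right-skewed

mean − median = 83.4 − 64.5 = 18.9
mean > median ⇒ the longer tail is on the right ⇒ right-skewed (positively skewed).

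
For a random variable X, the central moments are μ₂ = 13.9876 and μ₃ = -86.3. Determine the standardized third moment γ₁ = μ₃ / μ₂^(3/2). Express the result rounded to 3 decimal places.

σ = √μ₂ = √13.9876 = 3.74000
σ³ = μ₂^(3/2) = 52.31362
γ₁ = μ₃/σ³ = -86.3 / 52.31362 ≈ -1.650

-1.650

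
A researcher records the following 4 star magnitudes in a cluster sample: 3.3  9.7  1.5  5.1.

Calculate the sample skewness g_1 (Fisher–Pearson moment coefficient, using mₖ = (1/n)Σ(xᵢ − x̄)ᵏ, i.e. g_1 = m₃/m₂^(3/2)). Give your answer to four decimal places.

x̄ = (3.3 + 9.7 + 1.5 + 5.1) / 4 = 4.9000
deviations (xᵢ − x̄): -1.6000, 4.8000, -3.4000, 0.2000
Σ(xᵢ − x̄)² = 37.2000 ⇒ m₂ = 37.2000/4 = 9.30000
Σ(xᵢ − x̄)³ = 67.2000 ⇒ m₃ = 67.2000/4 = 16.80000
m₂^(3/2) = 9.30000^(1.5) = 28.36119
g_1 = m₃ / m₂^(3/2) = 16.80000 / 28.36119 ≈ 0.5924

0.5924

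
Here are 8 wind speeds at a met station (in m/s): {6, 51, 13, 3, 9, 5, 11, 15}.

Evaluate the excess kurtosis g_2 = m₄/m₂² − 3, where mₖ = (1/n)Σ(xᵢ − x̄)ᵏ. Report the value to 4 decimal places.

2.3767

x̄ = 14.1250
Σ(xᵢ − x̄)² = 1670.8750 ⇒ m₂ = 208.85938
Σ(xᵢ − x̄)⁴ = 1876359.1504 ⇒ m₄ = 234544.89380
m₂² = 43622.23853
g_2 = m₄/m₂² − 3 = 5.37673 − 3 ≈ 2.3767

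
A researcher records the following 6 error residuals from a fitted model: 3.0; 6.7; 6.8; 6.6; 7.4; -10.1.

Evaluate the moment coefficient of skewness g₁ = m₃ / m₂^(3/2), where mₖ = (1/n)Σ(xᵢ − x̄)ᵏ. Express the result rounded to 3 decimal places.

-1.596

x̄ = (3.0 + 6.7 + 6.8 + 6.6 + 7.4 - 10.1) / 6 = 3.4000
deviations (xᵢ − x̄): -0.4000, 3.3000, 3.4000, 3.2000, 4.0000, -13.5000
Σ(xᵢ − x̄)² = 231.1000 ⇒ m₂ = 231.1000/6 = 38.51667
Σ(xᵢ − x̄)³ = -2288.4300 ⇒ m₃ = -2288.4300/6 = -381.40500
m₂^(3/2) = 38.51667^(1.5) = 239.04136
g₁ = m₃ / m₂^(3/2) = -381.40500 / 239.04136 ≈ -1.596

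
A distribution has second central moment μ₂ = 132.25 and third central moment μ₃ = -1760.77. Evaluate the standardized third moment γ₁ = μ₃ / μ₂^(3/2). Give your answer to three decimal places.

σ = √μ₂ = √132.25 = 11.50000
σ³ = μ₂^(3/2) = 1520.87500
γ₁ = μ₃/σ³ = -1760.77 / 1520.87500 ≈ -1.158

-1.158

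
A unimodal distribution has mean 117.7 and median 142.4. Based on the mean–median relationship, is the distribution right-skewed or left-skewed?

mean − median = 117.7 − 142.4 = -24.7
mean < median ⇒ the longer tail is on the left ⇒ left-skewed (negatively skewed).

left-skewed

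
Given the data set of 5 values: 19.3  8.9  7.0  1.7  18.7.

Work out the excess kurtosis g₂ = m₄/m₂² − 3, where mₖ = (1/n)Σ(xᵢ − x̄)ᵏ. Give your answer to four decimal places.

x̄ = 11.1200
Σ(xᵢ − x̄)² = 235.0080 ⇒ m₂ = 47.00160
Σ(xᵢ − x̄)⁴ = 15965.0752 ⇒ m₄ = 3193.01505
m₂² = 2209.15040
g₂ = m₄/m₂² − 3 = 1.44536 − 3 ≈ -1.5546

-1.5546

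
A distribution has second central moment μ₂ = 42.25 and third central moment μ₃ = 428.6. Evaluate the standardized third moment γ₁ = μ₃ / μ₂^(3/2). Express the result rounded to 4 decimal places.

1.5607

σ = √μ₂ = √42.25 = 6.50000
σ³ = μ₂^(3/2) = 274.62500
γ₁ = μ₃/σ³ = 428.6 / 274.62500 ≈ 1.5607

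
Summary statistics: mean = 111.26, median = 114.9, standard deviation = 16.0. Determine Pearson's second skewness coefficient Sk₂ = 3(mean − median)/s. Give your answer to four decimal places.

Sk₂ = 3(111.26 − 114.9) / 16.0 = 3 × -3.6400 / 16.0
    = -10.9200 / 16.0 ≈ -0.6825

-0.6825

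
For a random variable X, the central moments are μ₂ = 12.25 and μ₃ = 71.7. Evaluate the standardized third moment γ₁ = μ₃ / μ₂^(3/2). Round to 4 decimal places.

σ = √μ₂ = √12.25 = 3.50000
σ³ = μ₂^(3/2) = 42.87500
γ₁ = μ₃/σ³ = 71.7 / 42.87500 ≈ 1.6723

1.6723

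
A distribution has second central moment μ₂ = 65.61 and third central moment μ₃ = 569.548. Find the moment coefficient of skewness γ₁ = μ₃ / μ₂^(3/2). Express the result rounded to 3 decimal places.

1.072

σ = √μ₂ = √65.61 = 8.10000
σ³ = μ₂^(3/2) = 531.44100
γ₁ = μ₃/σ³ = 569.548 / 531.44100 ≈ 1.072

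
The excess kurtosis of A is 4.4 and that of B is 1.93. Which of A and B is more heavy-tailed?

A

Higher excess kurtosis ⇒ heavier tails relative to the normal distribution.
4.4 vs 1.93: the larger is 4.4, so A has heavier tails.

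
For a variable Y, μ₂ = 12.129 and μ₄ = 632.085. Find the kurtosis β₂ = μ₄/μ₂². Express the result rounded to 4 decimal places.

μ₂² = 12.129² = 147.11264
μ₄/μ₂² = 632.085 / 147.11264 = 4.29661
β₂ ≈ 4.2966

4.2966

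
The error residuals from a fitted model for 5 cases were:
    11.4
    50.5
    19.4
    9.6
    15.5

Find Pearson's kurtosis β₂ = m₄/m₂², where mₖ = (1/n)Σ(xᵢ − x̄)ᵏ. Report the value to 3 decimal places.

2.997

x̄ = 21.2800
Σ(xᵢ − x̄)² = 1124.7880 ⇒ m₂ = 224.95760
Σ(xᵢ − x̄)⁴ = 758257.0394 ⇒ m₄ = 151651.40788
m₂² = 50605.92180
β₂ = m₄/m₂² = 151651.40788 / 50605.92180 ≈ 2.997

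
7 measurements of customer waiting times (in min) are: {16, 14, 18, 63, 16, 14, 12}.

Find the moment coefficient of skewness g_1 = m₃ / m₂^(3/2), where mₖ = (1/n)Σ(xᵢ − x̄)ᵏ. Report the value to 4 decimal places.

1.9942

x̄ = (16 + 14 + 18 + 63 + 16 + 14 + 12) / 7 = 21.8571
deviations (xᵢ − x̄): -5.8571, -7.8571, -3.8571, 41.1429, -5.8571, -7.8571, -9.8571
Σ(xᵢ − x̄)² = 1996.8571 ⇒ m₂ = 1996.8571/7 = 285.26531
Σ(xᵢ − x̄)³ = 67256.8163 ⇒ m₃ = 67256.8163/7 = 9608.11662
m₂^(3/2) = 285.26531^(1.5) = 4818.07365
g_1 = m₃ / m₂^(3/2) = 9608.11662 / 4818.07365 ≈ 1.9942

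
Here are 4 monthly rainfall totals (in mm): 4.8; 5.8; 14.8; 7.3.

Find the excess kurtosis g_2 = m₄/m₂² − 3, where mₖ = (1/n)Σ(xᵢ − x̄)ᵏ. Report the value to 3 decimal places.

x̄ = 8.1750
Σ(xᵢ − x̄)² = 61.6875 ⇒ m₂ = 15.42188
Σ(xᵢ − x̄)⁴ = 2088.5361 ⇒ m₄ = 522.13403
m₂² = 237.83423
g_2 = m₄/m₂² − 3 = 2.19537 − 3 ≈ -0.805

-0.805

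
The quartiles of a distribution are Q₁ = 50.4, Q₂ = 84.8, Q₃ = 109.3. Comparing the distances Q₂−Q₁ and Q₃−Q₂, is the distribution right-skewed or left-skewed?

left-skewed

Q₂ − Q₁ = 34.4;  Q₃ − Q₂ = 24.5
Q₂ − Q₁ > Q₃ − Q₂ ⇒ the lower half is more spread out ⇒ left-skewed.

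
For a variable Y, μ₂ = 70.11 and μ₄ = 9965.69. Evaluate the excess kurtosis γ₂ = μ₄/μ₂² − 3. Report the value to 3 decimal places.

-0.973

μ₂² = 70.11² = 4915.41210
μ₄/μ₂² = 9965.69 / 4915.41210 = 2.02744
γ₂ = 2.02744 − 3 ≈ -0.973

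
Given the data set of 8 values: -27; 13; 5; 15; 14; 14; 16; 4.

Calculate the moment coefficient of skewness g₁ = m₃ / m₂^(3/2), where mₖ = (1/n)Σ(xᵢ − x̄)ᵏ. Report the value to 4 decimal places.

-1.8546

x̄ = (-27 + 13 + 5 + 15 + 14 + 14 + 16 + 4) / 8 = 6.7500
deviations (xᵢ − x̄): -33.7500, 6.2500, -1.7500, 8.2500, 7.2500, 7.2500, 9.2500, -2.7500
Σ(xᵢ − x̄)² = 1447.5000 ⇒ m₂ = 1447.5000/8 = 180.93750
Σ(xᵢ − x̄)³ = -36110.2500 ⇒ m₃ = -36110.2500/8 = -4513.78125
m₂^(3/2) = 180.93750^(1.5) = 2433.84478
g₁ = m₃ / m₂^(3/2) = -4513.78125 / 2433.84478 ≈ -1.8546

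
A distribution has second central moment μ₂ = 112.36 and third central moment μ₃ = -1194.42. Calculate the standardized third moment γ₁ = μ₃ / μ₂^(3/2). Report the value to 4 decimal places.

-1.0029

σ = √μ₂ = √112.36 = 10.60000
σ³ = μ₂^(3/2) = 1191.01600
γ₁ = μ₃/σ³ = -1194.42 / 1191.01600 ≈ -1.0029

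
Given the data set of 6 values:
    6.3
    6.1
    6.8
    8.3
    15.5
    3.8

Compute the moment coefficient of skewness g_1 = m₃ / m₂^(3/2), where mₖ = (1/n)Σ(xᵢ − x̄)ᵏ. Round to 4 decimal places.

1.2721

x̄ = (6.3 + 6.1 + 6.8 + 8.3 + 15.5 + 3.8) / 6 = 7.8000
deviations (xᵢ − x̄): -1.5000, -1.7000, -1.0000, 0.5000, 7.7000, -4.0000
Σ(xᵢ − x̄)² = 81.6800 ⇒ m₂ = 81.6800/6 = 13.61333
Σ(xᵢ − x̄)³ = 383.3700 ⇒ m₃ = 383.3700/6 = 63.89500
m₂^(3/2) = 13.61333^(1.5) = 50.22810
g_1 = m₃ / m₂^(3/2) = 63.89500 / 50.22810 ≈ 1.2721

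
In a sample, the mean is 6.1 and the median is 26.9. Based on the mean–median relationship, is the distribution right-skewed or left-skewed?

left-skewed

mean − median = 6.1 − 26.9 = -20.8
mean < median ⇒ the longer tail is on the left ⇒ left-skewed (negatively skewed).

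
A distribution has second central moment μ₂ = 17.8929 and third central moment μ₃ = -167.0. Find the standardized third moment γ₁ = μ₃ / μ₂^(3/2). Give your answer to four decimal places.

-2.2065

σ = √μ₂ = √17.8929 = 4.23000
σ³ = μ₂^(3/2) = 75.68697
γ₁ = μ₃/σ³ = -167.0 / 75.68697 ≈ -2.2065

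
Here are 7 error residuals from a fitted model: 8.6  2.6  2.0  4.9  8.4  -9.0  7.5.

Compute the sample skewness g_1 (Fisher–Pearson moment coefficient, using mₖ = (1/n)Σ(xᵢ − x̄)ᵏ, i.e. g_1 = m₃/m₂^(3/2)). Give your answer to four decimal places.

-1.3043

x̄ = (8.6 + 2.6 + 2.0 + 4.9 + 8.4 - 9.0 + 7.5) / 7 = 3.5714
deviations (xᵢ − x̄): 5.0286, -0.9714, -1.5714, 1.3286, 4.8286, -12.5714, 3.9286
Σ(xᵢ − x̄)² = 227.2543 ⇒ m₂ = 227.2543/7 = 32.46490
Σ(xᵢ − x̄)³ = -1688.8849 ⇒ m₃ = -1688.8849/7 = -241.26927
m₂^(3/2) = 32.46490^(1.5) = 184.97842
g_1 = m₃ / m₂^(3/2) = -241.26927 / 184.97842 ≈ -1.3043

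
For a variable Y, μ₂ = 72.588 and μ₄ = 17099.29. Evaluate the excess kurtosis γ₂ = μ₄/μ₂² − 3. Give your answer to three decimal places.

0.245

μ₂² = 72.588² = 5269.01774
μ₄/μ₂² = 17099.29 / 5269.01774 = 3.24525
γ₂ = 3.24525 − 3 ≈ 0.245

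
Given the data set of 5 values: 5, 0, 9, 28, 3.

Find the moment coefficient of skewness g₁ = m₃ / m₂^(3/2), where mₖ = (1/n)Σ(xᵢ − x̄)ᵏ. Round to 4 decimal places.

x̄ = (5 + 0 + 9 + 28 + 3) / 5 = 9.0000
deviations (xᵢ − x̄): -4.0000, -9.0000, 0.0000, 19.0000, -6.0000
Σ(xᵢ − x̄)² = 494.0000 ⇒ m₂ = 494.0000/5 = 98.80000
Σ(xᵢ − x̄)³ = 5850.0000 ⇒ m₃ = 5850.0000/5 = 1170.00000
m₂^(3/2) = 98.80000^(1.5) = 982.05411
g₁ = m₃ / m₂^(3/2) = 1170.00000 / 982.05411 ≈ 1.1914

1.1914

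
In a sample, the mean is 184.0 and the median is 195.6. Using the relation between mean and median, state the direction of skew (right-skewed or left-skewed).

left-skewed

mean − median = 184.0 − 195.6 = -11.6
mean < median ⇒ the longer tail is on the left ⇒ left-skewed (negatively skewed).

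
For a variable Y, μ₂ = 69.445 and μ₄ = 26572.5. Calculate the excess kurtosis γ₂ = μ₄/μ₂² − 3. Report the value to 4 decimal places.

μ₂² = 69.445² = 4822.60802
μ₄/μ₂² = 26572.5 / 4822.60802 = 5.50999
γ₂ = 5.50999 − 3 ≈ 2.5100

2.5100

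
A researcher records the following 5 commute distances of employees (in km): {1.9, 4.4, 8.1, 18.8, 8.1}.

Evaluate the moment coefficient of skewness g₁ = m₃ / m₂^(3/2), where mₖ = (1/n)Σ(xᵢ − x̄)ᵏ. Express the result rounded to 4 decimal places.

0.8911

x̄ = (1.9 + 4.4 + 8.1 + 18.8 + 8.1) / 5 = 8.2600
deviations (xᵢ − x̄): -6.3600, -3.8600, -0.1600, 10.5400, -0.1600
Σ(xᵢ − x̄)² = 166.4920 ⇒ m₂ = 166.4920/5 = 33.29840
Σ(xᵢ − x̄)³ = 856.1254 ⇒ m₃ = 856.1254/5 = 171.22507
m₂^(3/2) = 33.29840^(1.5) = 192.14764
g₁ = m₃ / m₂^(3/2) = 171.22507 / 192.14764 ≈ 0.8911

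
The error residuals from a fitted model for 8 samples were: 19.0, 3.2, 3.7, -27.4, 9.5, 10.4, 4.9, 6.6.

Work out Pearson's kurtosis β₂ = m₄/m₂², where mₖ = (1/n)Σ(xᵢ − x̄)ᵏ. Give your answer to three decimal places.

4.796

x̄ = 3.7375
Σ(xᵢ − x̄)² = 1289.9187 ⇒ m₂ = 161.23984
Σ(xᵢ − x̄)⁴ = 997420.3399 ⇒ m₄ = 124677.54249
m₂² = 25998.28721
β₂ = m₄/m₂² = 124677.54249 / 25998.28721 ≈ 4.796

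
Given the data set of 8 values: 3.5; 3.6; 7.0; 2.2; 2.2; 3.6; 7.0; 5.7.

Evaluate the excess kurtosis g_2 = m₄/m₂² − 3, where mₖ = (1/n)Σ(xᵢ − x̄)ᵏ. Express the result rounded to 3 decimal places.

x̄ = 4.3500
Σ(xᵢ − x̄)² = 26.9600 ⇒ m₂ = 3.37000
Σ(xᵢ − x̄)⁴ = 145.8424 ⇒ m₄ = 18.23029
m₂² = 11.35690
g_2 = m₄/m₂² − 3 = 1.60522 − 3 ≈ -1.395

-1.395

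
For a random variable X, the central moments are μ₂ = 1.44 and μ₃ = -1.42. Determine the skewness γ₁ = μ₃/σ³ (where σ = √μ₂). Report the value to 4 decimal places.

-0.8218

σ = √μ₂ = √1.44 = 1.20000
σ³ = μ₂^(3/2) = 1.72800
γ₁ = μ₃/σ³ = -1.42 / 1.72800 ≈ -0.8218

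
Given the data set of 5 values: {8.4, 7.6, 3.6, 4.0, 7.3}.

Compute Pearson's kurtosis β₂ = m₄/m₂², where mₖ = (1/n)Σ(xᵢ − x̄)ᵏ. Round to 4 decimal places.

1.2591

x̄ = 6.1800
Σ(xᵢ − x̄)² = 19.6080 ⇒ m₂ = 3.92160
Σ(xᵢ − x̄)⁴ = 96.8215 ⇒ m₄ = 19.36430
m₂² = 15.37895
β₂ = m₄/m₂² = 19.36430 / 15.37895 ≈ 1.2591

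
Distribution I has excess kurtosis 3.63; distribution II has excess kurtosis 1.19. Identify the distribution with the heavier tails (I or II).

I

Higher excess kurtosis ⇒ heavier tails relative to the normal distribution.
3.63 vs 1.19: the larger is 3.63, so I has heavier tails.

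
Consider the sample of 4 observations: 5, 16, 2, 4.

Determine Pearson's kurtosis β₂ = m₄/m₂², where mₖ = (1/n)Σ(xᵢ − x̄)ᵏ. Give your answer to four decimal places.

2.2399

x̄ = 6.7500
Σ(xᵢ − x̄)² = 118.7500 ⇒ m₂ = 29.68750
Σ(xᵢ − x̄)⁴ = 7896.5781 ⇒ m₄ = 1974.14453
m₂² = 881.34766
β₂ = m₄/m₂² = 1974.14453 / 881.34766 ≈ 2.2399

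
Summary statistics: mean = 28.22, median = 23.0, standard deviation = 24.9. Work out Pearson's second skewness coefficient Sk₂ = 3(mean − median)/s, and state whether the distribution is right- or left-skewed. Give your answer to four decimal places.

0.6289, right-skewed

Sk₂ = 3(28.22 − 23.0) / 24.9 = 3 × 5.2200 / 24.9
    = 15.6600 / 24.9 ≈ 0.6289
Sk₂ > 0 ⇒ mean > median ⇒ right-skewed (positive skew).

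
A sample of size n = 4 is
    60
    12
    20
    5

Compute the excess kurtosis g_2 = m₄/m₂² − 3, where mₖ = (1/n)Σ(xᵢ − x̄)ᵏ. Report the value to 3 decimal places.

-0.826

x̄ = 24.2500
Σ(xᵢ − x̄)² = 1816.7500 ⇒ m₂ = 454.18750
Σ(xᵢ − x̄)⁴ = 1793605.3281 ⇒ m₄ = 448401.33203
m₂² = 206286.28516
g_2 = m₄/m₂² − 3 = 2.17368 − 3 ≈ -0.826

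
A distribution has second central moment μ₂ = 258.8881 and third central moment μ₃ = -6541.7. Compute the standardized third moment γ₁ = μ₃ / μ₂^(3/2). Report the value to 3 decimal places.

σ = √μ₂ = √258.8881 = 16.09000
σ³ = μ₂^(3/2) = 4165.50953
γ₁ = μ₃/σ³ = -6541.7 / 4165.50953 ≈ -1.570

-1.570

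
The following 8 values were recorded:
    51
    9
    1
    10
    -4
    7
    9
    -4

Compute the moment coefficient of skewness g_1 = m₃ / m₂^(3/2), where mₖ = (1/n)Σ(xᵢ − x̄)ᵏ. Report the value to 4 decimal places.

x̄ = (51 + 9 + 1 + 10 - 4 + 7 + 9 - 4) / 8 = 9.8750
deviations (xᵢ − x̄): 41.1250, -0.8750, -8.8750, 0.1250, -13.8750, -2.8750, -0.8750, -13.8750
Σ(xᵢ − x̄)² = 2164.8750 ⇒ m₂ = 2164.8750/8 = 270.60938
Σ(xᵢ − x̄)³ = 63486.8438 ⇒ m₃ = 63486.8438/8 = 7935.85547
m₂^(3/2) = 270.60938^(1.5) = 4451.58077
g_1 = m₃ / m₂^(3/2) = 7935.85547 / 4451.58077 ≈ 1.7827

1.7827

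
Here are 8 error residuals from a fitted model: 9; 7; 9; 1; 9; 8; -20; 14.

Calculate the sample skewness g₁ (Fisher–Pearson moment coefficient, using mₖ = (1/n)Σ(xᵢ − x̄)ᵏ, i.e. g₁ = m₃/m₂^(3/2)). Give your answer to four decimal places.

x̄ = (9 + 7 + 9 + 1 + 9 + 8 - 20 + 14) / 8 = 4.6250
deviations (xᵢ − x̄): 4.3750, 2.3750, 4.3750, -3.6250, 4.3750, 3.3750, -24.6250, 9.3750
Σ(xᵢ − x̄)² = 781.8750 ⇒ m₂ = 781.8750/8 = 97.73438
Σ(xᵢ − x̄)³ = -13852.9688 ⇒ m₃ = -13852.9688/8 = -1731.62109
m₂^(3/2) = 97.73438^(1.5) = 966.20885
g₁ = m₃ / m₂^(3/2) = -1731.62109 / 966.20885 ≈ -1.7922

-1.7922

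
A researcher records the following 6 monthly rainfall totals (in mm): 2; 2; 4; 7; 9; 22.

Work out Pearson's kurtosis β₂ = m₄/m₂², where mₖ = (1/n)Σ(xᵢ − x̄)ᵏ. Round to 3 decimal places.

3.276

x̄ = 7.6667
Σ(xᵢ − x̄)² = 285.3333 ⇒ m₂ = 47.55556
Σ(xᵢ − x̄)⁴ = 44453.7778 ⇒ m₄ = 7408.96296
m₂² = 2261.53086
β₂ = m₄/m₂² = 7408.96296 / 2261.53086 ≈ 3.276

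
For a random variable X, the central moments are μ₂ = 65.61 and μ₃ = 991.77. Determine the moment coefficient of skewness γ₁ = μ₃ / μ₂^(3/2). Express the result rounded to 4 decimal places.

1.8662

σ = √μ₂ = √65.61 = 8.10000
σ³ = μ₂^(3/2) = 531.44100
γ₁ = μ₃/σ³ = 991.77 / 531.44100 ≈ 1.8662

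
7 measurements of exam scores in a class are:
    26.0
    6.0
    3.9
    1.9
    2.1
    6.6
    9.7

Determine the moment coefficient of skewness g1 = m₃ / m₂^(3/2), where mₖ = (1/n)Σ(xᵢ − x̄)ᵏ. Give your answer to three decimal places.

1.616

x̄ = (26.0 + 6.0 + 3.9 + 1.9 + 2.1 + 6.6 + 9.7) / 7 = 8.0286
deviations (xᵢ − x̄): 17.9714, -2.0286, -4.1286, -6.1286, -5.9286, -1.4286, 1.6714
Σ(xᵢ − x̄)² = 421.6743 ⇒ m₂ = 421.6743/7 = 60.23918
Σ(xᵢ − x̄)³ = 5288.7443 ⇒ m₃ = 5288.7443/7 = 755.53490
m₂^(3/2) = 60.23918^(1.5) = 467.53983
g1 = m₃ / m₂^(3/2) = 755.53490 / 467.53983 ≈ 1.616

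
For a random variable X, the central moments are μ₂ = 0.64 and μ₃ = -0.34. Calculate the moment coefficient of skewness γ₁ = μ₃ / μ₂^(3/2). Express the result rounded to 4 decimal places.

-0.6641

σ = √μ₂ = √0.64 = 0.80000
σ³ = μ₂^(3/2) = 0.51200
γ₁ = μ₃/σ³ = -0.34 / 0.51200 ≈ -0.6641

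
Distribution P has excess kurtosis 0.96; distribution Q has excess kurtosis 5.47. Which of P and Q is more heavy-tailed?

Higher excess kurtosis ⇒ heavier tails relative to the normal distribution.
0.96 vs 5.47: the larger is 5.47, so Q has heavier tails.

Q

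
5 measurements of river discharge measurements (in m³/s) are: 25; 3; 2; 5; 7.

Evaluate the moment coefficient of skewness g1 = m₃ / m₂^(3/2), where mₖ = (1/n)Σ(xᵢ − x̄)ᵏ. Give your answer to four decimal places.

x̄ = (25 + 3 + 2 + 5 + 7) / 5 = 8.4000
deviations (xᵢ − x̄): 16.6000, -5.4000, -6.4000, -3.4000, -1.4000
Σ(xᵢ − x̄)² = 359.2000 ⇒ m₂ = 359.2000/5 = 71.84000
Σ(xᵢ − x̄)³ = 4112.6400 ⇒ m₃ = 4112.6400/5 = 822.52800
m₂^(3/2) = 71.84000^(1.5) = 608.90492
g1 = m₃ / m₂^(3/2) = 822.52800 / 608.90492 ≈ 1.3508

1.3508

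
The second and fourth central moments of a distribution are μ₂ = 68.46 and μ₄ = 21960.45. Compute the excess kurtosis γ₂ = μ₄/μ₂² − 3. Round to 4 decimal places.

μ₂² = 68.46² = 4686.77160
μ₄/μ₂² = 21960.45 / 4686.77160 = 4.68562
γ₂ = 4.68562 − 3 ≈ 1.6856

1.6856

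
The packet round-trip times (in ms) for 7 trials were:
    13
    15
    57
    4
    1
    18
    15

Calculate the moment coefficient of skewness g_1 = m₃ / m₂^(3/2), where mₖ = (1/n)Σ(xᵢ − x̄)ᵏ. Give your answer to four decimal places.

x̄ = (13 + 15 + 57 + 4 + 1 + 18 + 15) / 7 = 17.5714
deviations (xᵢ − x̄): -4.5714, -2.5714, 39.4286, -13.5714, -16.5714, 0.4286, -2.5714
Σ(xᵢ − x̄)² = 2047.7143 ⇒ m₂ = 2047.7143/7 = 292.53061
Σ(xᵢ − x̄)³ = 54116.3265 ⇒ m₃ = 54116.3265/7 = 7730.90379
m₂^(3/2) = 292.53061^(1.5) = 5003.30502
g_1 = m₃ / m₂^(3/2) = 7730.90379 / 5003.30502 ≈ 1.5452

1.5452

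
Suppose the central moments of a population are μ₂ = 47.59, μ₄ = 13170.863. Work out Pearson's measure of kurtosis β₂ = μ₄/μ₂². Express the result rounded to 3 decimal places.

5.815

μ₂² = 47.59² = 2264.80810
μ₄/μ₂² = 13170.863 / 2264.80810 = 5.81544
β₂ ≈ 5.815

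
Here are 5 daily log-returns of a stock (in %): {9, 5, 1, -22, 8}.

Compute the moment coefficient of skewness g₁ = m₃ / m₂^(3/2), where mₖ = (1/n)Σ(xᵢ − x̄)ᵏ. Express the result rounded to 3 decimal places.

x̄ = (9 + 5 + 1 - 22 + 8) / 5 = 0.2000
deviations (xᵢ − x̄): 8.8000, 4.8000, 0.8000, -22.2000, 7.8000
Σ(xᵢ − x̄)² = 654.8000 ⇒ m₂ = 654.8000/5 = 130.96000
Σ(xᵢ − x̄)³ = -9673.9200 ⇒ m₃ = -9673.9200/5 = -1934.78400
m₂^(3/2) = 130.96000^(1.5) = 1498.67685
g₁ = m₃ / m₂^(3/2) = -1934.78400 / 1498.67685 ≈ -1.291

-1.291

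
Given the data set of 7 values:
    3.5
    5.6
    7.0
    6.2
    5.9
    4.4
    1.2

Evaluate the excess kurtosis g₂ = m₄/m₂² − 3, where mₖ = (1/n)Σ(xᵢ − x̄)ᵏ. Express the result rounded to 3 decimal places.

x̄ = 4.8286
Σ(xᵢ − x̄)² = 23.4543 ⇒ m₂ = 3.35061
Σ(xᵢ − x̄)⁴ = 203.9485 ⇒ m₄ = 29.13549
m₂² = 11.22660
g₂ = m₄/m₂² − 3 = 2.59522 − 3 ≈ -0.405

-0.405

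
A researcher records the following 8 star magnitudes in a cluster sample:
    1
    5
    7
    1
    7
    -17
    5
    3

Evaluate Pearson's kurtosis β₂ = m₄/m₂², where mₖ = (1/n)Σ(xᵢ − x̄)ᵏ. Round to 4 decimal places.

x̄ = 1.5000
Σ(xᵢ − x̄)² = 430.0000 ⇒ m₂ = 53.75000
Σ(xᵢ − x̄)⁴ = 119270.5000 ⇒ m₄ = 14908.81250
m₂² = 2889.06250
β₂ = m₄/m₂² = 14908.81250 / 2889.06250 ≈ 5.1604

5.1604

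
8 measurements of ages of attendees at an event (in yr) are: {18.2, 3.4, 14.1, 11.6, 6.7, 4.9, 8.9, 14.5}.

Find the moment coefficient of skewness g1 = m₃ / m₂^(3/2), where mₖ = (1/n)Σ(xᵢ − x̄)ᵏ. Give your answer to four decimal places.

x̄ = (18.2 + 3.4 + 14.1 + 11.6 + 6.7 + 4.9 + 8.9 + 14.5) / 8 = 10.2875
deviations (xᵢ − x̄): 7.9125, -6.8875, 3.8125, 1.3125, -3.5875, -5.3875, -1.3875, 4.2125
Σ(xᵢ − x̄)² = 187.8687 ⇒ m₂ = 187.8687/8 = 23.48359
Σ(xᵢ − x̄)³ = 95.8681 ⇒ m₃ = 95.8681/8 = 11.98351
m₂^(3/2) = 23.48359^(1.5) = 113.80120
g1 = m₃ / m₂^(3/2) = 11.98351 / 113.80120 ≈ 0.1053

0.1053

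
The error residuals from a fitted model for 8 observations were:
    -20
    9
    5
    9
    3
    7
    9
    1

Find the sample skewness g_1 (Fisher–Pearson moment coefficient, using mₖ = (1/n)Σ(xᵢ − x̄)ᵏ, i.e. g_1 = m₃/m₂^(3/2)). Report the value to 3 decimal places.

-1.866

x̄ = (-20 + 9 + 5 + 9 + 3 + 7 + 9 + 1) / 8 = 2.8750
deviations (xᵢ − x̄): -22.8750, 6.1250, 2.1250, 6.1250, 0.1250, 4.1250, 6.1250, -1.8750
Σ(xᵢ − x̄)² = 660.8750 ⇒ m₂ = 660.8750/8 = 82.60938
Σ(xᵢ − x̄)³ = -11207.1563 ⇒ m₃ = -11207.1563/8 = -1400.89453
m₂^(3/2) = 82.60938^(1.5) = 750.83413
g_1 = m₃ / m₂^(3/2) = -1400.89453 / 750.83413 ≈ -1.866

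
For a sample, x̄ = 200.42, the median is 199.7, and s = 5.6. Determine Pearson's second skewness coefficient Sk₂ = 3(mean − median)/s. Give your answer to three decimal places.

0.386

Sk₂ = 3(200.42 − 199.7) / 5.6 = 3 × 0.7200 / 5.6
    = 2.1600 / 5.6 ≈ 0.386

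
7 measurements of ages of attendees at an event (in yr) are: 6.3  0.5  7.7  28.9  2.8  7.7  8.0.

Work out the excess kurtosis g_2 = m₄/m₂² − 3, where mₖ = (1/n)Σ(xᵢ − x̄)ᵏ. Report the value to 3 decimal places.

1.381

x̄ = 8.8429
Σ(xᵢ − x̄)² = 518.1971 ⇒ m₂ = 74.02816
Σ(xᵢ − x̄)⁴ = 168060.1922 ⇒ m₄ = 24008.59888
m₂² = 5480.16896
g_2 = m₄/m₂² − 3 = 4.38100 − 3 ≈ 1.381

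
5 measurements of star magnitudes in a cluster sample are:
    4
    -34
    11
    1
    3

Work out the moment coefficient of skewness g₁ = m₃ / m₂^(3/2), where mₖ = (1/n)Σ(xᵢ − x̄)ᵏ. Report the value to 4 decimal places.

x̄ = (4 - 34 + 11 + 1 + 3) / 5 = -3.0000
deviations (xᵢ − x̄): 7.0000, -31.0000, 14.0000, 4.0000, 6.0000
Σ(xᵢ − x̄)² = 1258.0000 ⇒ m₂ = 1258.0000/5 = 251.60000
Σ(xᵢ − x̄)³ = -26424.0000 ⇒ m₃ = -26424.0000/5 = -5284.80000
m₂^(3/2) = 251.60000^(1.5) = 3990.85506
g₁ = m₃ / m₂^(3/2) = -5284.80000 / 3990.85506 ≈ -1.3242

-1.3242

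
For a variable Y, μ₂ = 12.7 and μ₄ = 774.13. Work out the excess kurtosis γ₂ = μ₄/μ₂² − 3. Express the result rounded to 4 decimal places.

μ₂² = 12.7² = 161.29000
μ₄/μ₂² = 774.13 / 161.29000 = 4.79962
γ₂ = 4.79962 − 3 ≈ 1.7996

1.7996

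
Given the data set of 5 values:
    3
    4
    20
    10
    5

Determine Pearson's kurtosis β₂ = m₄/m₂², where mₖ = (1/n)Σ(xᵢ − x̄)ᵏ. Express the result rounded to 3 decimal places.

2.504

x̄ = 8.4000
Σ(xᵢ − x̄)² = 197.2000 ⇒ m₂ = 39.44000
Σ(xᵢ − x̄)⁴ = 19471.6960 ⇒ m₄ = 3894.33920
m₂² = 1555.51360
β₂ = m₄/m₂² = 3894.33920 / 1555.51360 ≈ 2.504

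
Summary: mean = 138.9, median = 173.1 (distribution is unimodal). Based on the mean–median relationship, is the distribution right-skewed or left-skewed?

left-skewed

mean − median = 138.9 − 173.1 = -34.2
mean < median ⇒ the longer tail is on the left ⇒ left-skewed (negatively skewed).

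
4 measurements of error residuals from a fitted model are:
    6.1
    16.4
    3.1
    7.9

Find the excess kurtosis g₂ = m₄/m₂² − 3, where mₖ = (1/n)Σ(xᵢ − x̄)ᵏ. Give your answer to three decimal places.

x̄ = 8.3750
Σ(xᵢ − x̄)² = 97.6275 ⇒ m₂ = 24.40687
Σ(xᵢ − x̄)⁴ = 4948.5439 ⇒ m₄ = 1237.13598
m₂² = 595.69555
g₂ = m₄/m₂² − 3 = 2.07679 − 3 ≈ -0.923

-0.923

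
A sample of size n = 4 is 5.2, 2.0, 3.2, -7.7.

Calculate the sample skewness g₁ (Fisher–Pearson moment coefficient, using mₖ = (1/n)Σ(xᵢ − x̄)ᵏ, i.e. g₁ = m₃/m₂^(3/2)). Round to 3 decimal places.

-0.971

x̄ = (5.2 + 2.0 + 3.2 - 7.7) / 4 = 0.6750
deviations (xᵢ − x̄): 4.5250, 1.3250, 2.5250, -8.3750
Σ(xᵢ − x̄)² = 98.7475 ⇒ m₂ = 98.7475/4 = 24.68688
Σ(xᵢ − x̄)³ = -476.3509 ⇒ m₃ = -476.3509/4 = -119.08772
m₂^(3/2) = 24.68688^(1.5) = 122.65893
g₁ = m₃ / m₂^(3/2) = -119.08772 / 122.65893 ≈ -0.971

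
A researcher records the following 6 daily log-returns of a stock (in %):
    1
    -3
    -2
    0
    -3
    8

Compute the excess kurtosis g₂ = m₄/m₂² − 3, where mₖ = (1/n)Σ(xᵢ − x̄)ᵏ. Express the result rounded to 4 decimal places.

x̄ = 0.1667
Σ(xᵢ − x̄)² = 86.8333 ⇒ m₂ = 14.47222
Σ(xᵢ − x̄)⁴ = 3988.8194 ⇒ m₄ = 664.80324
m₂² = 209.44522
g₂ = m₄/m₂² − 3 = 3.17412 − 3 ≈ 0.1741

0.1741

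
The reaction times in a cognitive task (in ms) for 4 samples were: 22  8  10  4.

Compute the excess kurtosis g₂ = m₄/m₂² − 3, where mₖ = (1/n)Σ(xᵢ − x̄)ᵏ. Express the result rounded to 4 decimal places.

-0.8859

x̄ = 11.0000
Σ(xᵢ − x̄)² = 180.0000 ⇒ m₂ = 45.00000
Σ(xᵢ − x̄)⁴ = 17124.0000 ⇒ m₄ = 4281.00000
m₂² = 2025.00000
g₂ = m₄/m₂² − 3 = 2.11407 − 3 ≈ -0.8859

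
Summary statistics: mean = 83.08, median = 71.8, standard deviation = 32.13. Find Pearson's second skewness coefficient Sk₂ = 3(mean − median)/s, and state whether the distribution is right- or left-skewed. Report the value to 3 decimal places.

1.053, right-skewed

Sk₂ = 3(83.08 − 71.8) / 32.13 = 3 × 11.2800 / 32.13
    = 33.8400 / 32.13 ≈ 1.053
Sk₂ > 0 ⇒ mean > median ⇒ right-skewed (positive skew).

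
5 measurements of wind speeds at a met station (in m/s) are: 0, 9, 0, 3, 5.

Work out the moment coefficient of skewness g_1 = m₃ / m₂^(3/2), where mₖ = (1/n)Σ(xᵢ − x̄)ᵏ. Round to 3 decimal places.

0.522

x̄ = (0 + 9 + 0 + 3 + 5) / 5 = 3.4000
deviations (xᵢ − x̄): -3.4000, 5.6000, -3.4000, -0.4000, 1.6000
Σ(xᵢ − x̄)² = 57.2000 ⇒ m₂ = 57.2000/5 = 11.44000
Σ(xᵢ − x̄)³ = 101.0400 ⇒ m₃ = 101.0400/5 = 20.20800
m₂^(3/2) = 11.44000^(1.5) = 38.69359
g_1 = m₃ / m₂^(3/2) = 20.20800 / 38.69359 ≈ 0.522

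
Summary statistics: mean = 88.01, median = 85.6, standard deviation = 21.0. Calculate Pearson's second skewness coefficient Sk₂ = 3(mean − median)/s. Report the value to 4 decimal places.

0.3443

Sk₂ = 3(88.01 − 85.6) / 21.0 = 3 × 2.4100 / 21.0
    = 7.2300 / 21.0 ≈ 0.3443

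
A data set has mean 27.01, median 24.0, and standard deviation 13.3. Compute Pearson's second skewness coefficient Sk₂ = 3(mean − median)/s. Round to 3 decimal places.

0.679

Sk₂ = 3(27.01 − 24.0) / 13.3 = 3 × 3.0100 / 13.3
    = 9.0300 / 13.3 ≈ 0.679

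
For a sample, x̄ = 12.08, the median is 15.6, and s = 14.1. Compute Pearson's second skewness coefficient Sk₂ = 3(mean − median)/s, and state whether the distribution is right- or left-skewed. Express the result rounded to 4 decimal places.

Sk₂ = 3(12.08 − 15.6) / 14.1 = 3 × -3.5200 / 14.1
    = -10.5600 / 14.1 ≈ -0.7489
Sk₂ < 0 ⇒ mean < median ⇒ left-skewed (negative skew).

-0.7489, left-skewed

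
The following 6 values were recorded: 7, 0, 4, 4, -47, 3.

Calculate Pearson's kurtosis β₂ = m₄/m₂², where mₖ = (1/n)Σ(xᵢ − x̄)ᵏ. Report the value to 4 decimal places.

4.1164

x̄ = -4.8333
Σ(xᵢ − x̄)² = 2158.8333 ⇒ m₂ = 359.80556
Σ(xᵢ − x̄)⁴ = 3197478.1528 ⇒ m₄ = 532913.02546
m₂² = 129460.03781
β₂ = m₄/m₂² = 532913.02546 / 129460.03781 ≈ 4.1164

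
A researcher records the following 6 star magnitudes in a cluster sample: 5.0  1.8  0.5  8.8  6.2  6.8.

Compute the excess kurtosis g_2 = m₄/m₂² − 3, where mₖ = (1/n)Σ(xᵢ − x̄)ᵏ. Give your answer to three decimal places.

-1.270

x̄ = 4.8500
Σ(xᵢ − x̄)² = 49.4750 ⇒ m₂ = 8.24583
Σ(xᵢ − x̄)⁴ = 705.8165 ⇒ m₄ = 117.63609
m₂² = 67.99377
g_2 = m₄/m₂² − 3 = 1.73010 − 3 ≈ -1.270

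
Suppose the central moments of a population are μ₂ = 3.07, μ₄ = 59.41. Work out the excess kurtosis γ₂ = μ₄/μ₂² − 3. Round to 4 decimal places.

3.3035

μ₂² = 3.07² = 9.42490
μ₄/μ₂² = 59.41 / 9.42490 = 6.30352
γ₂ = 6.30352 − 3 ≈ 3.3035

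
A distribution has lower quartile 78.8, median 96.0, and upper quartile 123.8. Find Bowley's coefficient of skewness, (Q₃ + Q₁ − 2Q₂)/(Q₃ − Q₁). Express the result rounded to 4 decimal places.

numerator: Q₃ + Q₁ − 2Q₂ = 123.8 + 78.8 − 2×96.0 = 10.6000
denominator: Q₃ − Q₁ = 123.8 − 78.8 = 45.0000
Bowley skewness = 10.6000 / 45.0000 ≈ 0.2356

0.2356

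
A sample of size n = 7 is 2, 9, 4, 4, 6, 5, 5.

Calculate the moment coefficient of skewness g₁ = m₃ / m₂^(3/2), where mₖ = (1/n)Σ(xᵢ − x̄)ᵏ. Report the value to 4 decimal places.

0.6429

x̄ = (2 + 9 + 4 + 4 + 6 + 5 + 5) / 7 = 5.0000
deviations (xᵢ − x̄): -3.0000, 4.0000, -1.0000, -1.0000, 1.0000, 0.0000, 0.0000
Σ(xᵢ − x̄)² = 28.0000 ⇒ m₂ = 28.0000/7 = 4.00000
Σ(xᵢ − x̄)³ = 36.0000 ⇒ m₃ = 36.0000/7 = 5.14286
m₂^(3/2) = 4.00000^(1.5) = 8.00000
g₁ = m₃ / m₂^(3/2) = 5.14286 / 8.00000 ≈ 0.6429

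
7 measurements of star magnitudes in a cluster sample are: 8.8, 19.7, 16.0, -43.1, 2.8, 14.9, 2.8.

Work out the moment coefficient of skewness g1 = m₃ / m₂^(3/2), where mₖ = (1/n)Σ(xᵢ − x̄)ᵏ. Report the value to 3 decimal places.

-1.658

x̄ = (8.8 + 19.7 + 16.0 - 43.1 + 2.8 + 14.9 + 2.8) / 7 = 3.1286
deviations (xᵢ − x̄): 5.6714, 16.5714, 12.8714, -46.2286, -0.3286, 11.7714, -0.3286
Σ(xᵢ − x̄)² = 2748.3143 ⇒ m₂ = 2748.3143/7 = 392.61633
Σ(xᵢ − x̄)³ = -90297.5420 ⇒ m₃ = -90297.5420/7 = -12899.64885
m₂^(3/2) = 392.61633^(1.5) = 7779.51519
g1 = m₃ / m₂^(3/2) = -12899.64885 / 7779.51519 ≈ -1.658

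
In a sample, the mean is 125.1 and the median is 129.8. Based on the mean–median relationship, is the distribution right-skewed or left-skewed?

left-skewed

mean − median = 125.1 − 129.8 = -4.7
mean < median ⇒ the longer tail is on the left ⇒ left-skewed (negatively skewed).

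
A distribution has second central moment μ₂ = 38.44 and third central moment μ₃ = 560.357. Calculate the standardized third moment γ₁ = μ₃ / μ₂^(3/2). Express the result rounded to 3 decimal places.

σ = √μ₂ = √38.44 = 6.20000
σ³ = μ₂^(3/2) = 238.32800
γ₁ = μ₃/σ³ = 560.357 / 238.32800 ≈ 2.351

2.351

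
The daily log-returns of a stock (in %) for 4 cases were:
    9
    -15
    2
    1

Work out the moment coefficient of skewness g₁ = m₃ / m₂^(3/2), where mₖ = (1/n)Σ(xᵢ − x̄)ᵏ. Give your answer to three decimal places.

-0.715

x̄ = (9 - 15 + 2 + 1) / 4 = -0.7500
deviations (xᵢ − x̄): 9.7500, -14.2500, 2.7500, 1.7500
Σ(xᵢ − x̄)² = 308.7500 ⇒ m₂ = 308.7500/4 = 77.18750
Σ(xᵢ − x̄)³ = -1940.6250 ⇒ m₃ = -1940.6250/4 = -485.15625
m₂^(3/2) = 77.18750^(1.5) = 678.14172
g₁ = m₃ / m₂^(3/2) = -485.15625 / 678.14172 ≈ -0.715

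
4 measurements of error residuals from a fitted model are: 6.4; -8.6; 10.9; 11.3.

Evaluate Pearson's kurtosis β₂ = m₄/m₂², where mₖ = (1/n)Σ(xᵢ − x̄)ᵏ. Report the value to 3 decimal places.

x̄ = 5.0000
Σ(xᵢ − x̄)² = 261.4200 ⇒ m₂ = 65.35500
Σ(xᵢ − x̄)⁴ = 37001.0754 ⇒ m₄ = 9250.26885
m₂² = 4271.27603
β₂ = m₄/m₂² = 9250.26885 / 4271.27603 ≈ 2.166

2.166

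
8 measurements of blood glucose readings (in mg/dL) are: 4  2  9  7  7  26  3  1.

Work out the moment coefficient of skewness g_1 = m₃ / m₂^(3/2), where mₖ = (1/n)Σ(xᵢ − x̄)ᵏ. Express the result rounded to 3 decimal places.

x̄ = (4 + 2 + 9 + 7 + 7 + 26 + 3 + 1) / 8 = 7.3750
deviations (xᵢ − x̄): -3.3750, -5.3750, 1.6250, -0.3750, -0.3750, 18.6250, -4.3750, -6.3750
Σ(xᵢ − x̄)² = 449.8750 ⇒ m₂ = 449.8750/8 = 56.23438
Σ(xᵢ − x̄)³ = 5928.4688 ⇒ m₃ = 5928.4688/8 = 741.05859
m₂^(3/2) = 56.23438^(1.5) = 421.69923
g_1 = m₃ / m₂^(3/2) = 741.05859 / 421.69923 ≈ 1.757

1.757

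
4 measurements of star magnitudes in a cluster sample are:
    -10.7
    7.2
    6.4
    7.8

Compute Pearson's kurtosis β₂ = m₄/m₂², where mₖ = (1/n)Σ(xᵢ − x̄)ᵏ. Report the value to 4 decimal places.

x̄ = 2.6750
Σ(xᵢ − x̄)² = 239.5075 ⇒ m₂ = 59.87688
Σ(xᵢ − x̄)⁴ = 33303.5230 ⇒ m₄ = 8325.88074
m₂² = 3585.24016
β₂ = m₄/m₂² = 8325.88074 / 3585.24016 ≈ 2.3223

2.3223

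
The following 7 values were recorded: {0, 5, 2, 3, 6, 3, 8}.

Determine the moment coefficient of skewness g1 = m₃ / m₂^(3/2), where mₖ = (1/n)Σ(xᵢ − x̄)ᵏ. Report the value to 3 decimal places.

x̄ = (0 + 5 + 2 + 3 + 6 + 3 + 8) / 7 = 3.8571
deviations (xᵢ − x̄): -3.8571, 1.1429, -1.8571, -0.8571, 2.1429, -0.8571, 4.1429
Σ(xᵢ − x̄)² = 42.8571 ⇒ m₂ = 42.8571/7 = 6.12245
Σ(xᵢ − x̄)³ = 17.3878 ⇒ m₃ = 17.3878/7 = 2.48397
m₂^(3/2) = 6.12245^(1.5) = 15.14913
g1 = m₃ / m₂^(3/2) = 2.48397 / 15.14913 ≈ 0.164

0.164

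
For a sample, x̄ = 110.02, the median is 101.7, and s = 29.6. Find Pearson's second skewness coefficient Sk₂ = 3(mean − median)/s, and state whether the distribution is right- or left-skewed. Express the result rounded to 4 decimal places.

0.8432, right-skewed

Sk₂ = 3(110.02 − 101.7) / 29.6 = 3 × 8.3200 / 29.6
    = 24.9600 / 29.6 ≈ 0.8432
Sk₂ > 0 ⇒ mean > median ⇒ right-skewed (positive skew).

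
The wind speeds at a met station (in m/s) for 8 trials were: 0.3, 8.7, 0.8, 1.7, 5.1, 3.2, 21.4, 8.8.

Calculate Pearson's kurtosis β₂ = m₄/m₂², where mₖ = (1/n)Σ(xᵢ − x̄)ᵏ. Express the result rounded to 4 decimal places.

x̄ = 6.2500
Σ(xᵢ − x̄)² = 338.4600 ⇒ m₂ = 42.30750
Σ(xᵢ − x̄)⁴ = 55411.3450 ⇒ m₄ = 6926.41813
m₂² = 1789.92456
β₂ = m₄/m₂² = 6926.41813 / 1789.92456 ≈ 3.8697

3.8697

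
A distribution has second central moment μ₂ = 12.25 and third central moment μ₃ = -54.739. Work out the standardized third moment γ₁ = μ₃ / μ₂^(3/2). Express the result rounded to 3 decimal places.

-1.277

σ = √μ₂ = √12.25 = 3.50000
σ³ = μ₂^(3/2) = 42.87500
γ₁ = μ₃/σ³ = -54.739 / 42.87500 ≈ -1.277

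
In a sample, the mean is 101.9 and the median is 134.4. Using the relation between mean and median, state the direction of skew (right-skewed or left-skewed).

left-skewed

mean − median = 101.9 − 134.4 = -32.5
mean < median ⇒ the longer tail is on the left ⇒ left-skewed (negatively skewed).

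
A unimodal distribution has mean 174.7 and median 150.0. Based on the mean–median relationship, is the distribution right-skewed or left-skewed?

right-skewed

mean − median = 174.7 − 150.0 = 24.7
mean > median ⇒ the longer tail is on the right ⇒ right-skewed (positively skewed).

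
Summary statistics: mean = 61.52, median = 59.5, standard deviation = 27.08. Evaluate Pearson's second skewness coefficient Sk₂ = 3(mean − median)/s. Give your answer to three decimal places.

Sk₂ = 3(61.52 − 59.5) / 27.08 = 3 × 2.0200 / 27.08
    = 6.0600 / 27.08 ≈ 0.224

0.224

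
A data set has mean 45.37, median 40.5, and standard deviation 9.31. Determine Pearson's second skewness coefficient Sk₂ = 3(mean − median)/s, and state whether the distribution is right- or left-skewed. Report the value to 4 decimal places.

Sk₂ = 3(45.37 − 40.5) / 9.31 = 3 × 4.8700 / 9.31
    = 14.6100 / 9.31 ≈ 1.5693
Sk₂ > 0 ⇒ mean > median ⇒ right-skewed (positive skew).

1.5693, right-skewed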